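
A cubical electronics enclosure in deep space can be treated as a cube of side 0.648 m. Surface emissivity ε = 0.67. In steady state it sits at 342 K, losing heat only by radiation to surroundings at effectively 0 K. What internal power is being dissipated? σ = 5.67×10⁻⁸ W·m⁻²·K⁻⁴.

P ≈ 1310 W

Steady state: P = εσA T⁴.
A = 6L² = 2.519 m²; T⁴ = (342)⁴ = 1.368×10¹⁰ K⁴.
P = 0.67 × 5.67×10⁻⁸ × 2.519 × 1.368×10¹⁰.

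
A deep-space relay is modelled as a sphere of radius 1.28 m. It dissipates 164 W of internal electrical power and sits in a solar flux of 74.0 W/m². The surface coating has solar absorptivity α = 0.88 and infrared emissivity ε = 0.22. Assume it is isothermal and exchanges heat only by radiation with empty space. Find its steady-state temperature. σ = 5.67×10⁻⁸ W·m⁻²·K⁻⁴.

T ≈ 210 K

At steady state, absorbed solar power + internal power = radiated power.
Absorbed: α·S·A_cross = 0.88·74.0·5.147 = 335.2 W (cross-section πr²).
Total input = 335.2 + 164 = 499.2 W.
Radiated: εσ·A_surf·T⁴ with A_surf = 4πr² = 20.59 m².
T⁴ = 499.2/(0.22·5.67×10⁻⁸·20.59) = 1.944×10⁹ K⁴.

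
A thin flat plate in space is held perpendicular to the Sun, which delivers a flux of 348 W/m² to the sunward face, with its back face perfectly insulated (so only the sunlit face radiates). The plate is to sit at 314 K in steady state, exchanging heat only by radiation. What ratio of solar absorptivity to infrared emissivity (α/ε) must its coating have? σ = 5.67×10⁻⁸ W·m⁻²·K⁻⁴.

α/ε ≈ 1.58

Balance: αS·A = εσ·1A·T⁴ ⇒ α/ε = σT⁴/S.
α/ε = 5.67×10⁻⁸·(314)⁴/348 = 5.67×10⁻⁸·9.721×10⁹/348.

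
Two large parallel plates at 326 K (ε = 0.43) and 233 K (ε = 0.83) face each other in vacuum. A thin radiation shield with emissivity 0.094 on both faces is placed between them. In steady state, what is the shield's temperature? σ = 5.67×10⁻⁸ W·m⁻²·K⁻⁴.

T_s ≈ 288 K

In steady state the net flux on the hot side equals that on the cold side.
σ(T₁⁴−T_s⁴)/D₁ = σ(T_s⁴−T₂⁴)/D₂, with D₁ = 1/ε₁+1/ε_s−1 = 11.96, D₂ = 1/ε_s+1/ε₂−1 = 10.84.
Solve for T_s⁴: T_s⁴ = (D₂·T₁⁴ + D₁·T₂⁴)/(D₁+D₂) = 6.916×10⁹ K⁴.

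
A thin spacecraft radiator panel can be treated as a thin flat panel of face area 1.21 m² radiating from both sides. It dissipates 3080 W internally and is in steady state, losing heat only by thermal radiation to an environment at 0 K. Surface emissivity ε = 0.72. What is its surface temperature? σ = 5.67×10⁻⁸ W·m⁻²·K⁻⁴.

T ≈ 420 K

Steady state: internal power = radiated power, P = εσA T⁴.
Radiating area A = 2·1.21 = 2.420 m².
T⁴ = P/(εσA) = 3080/(0.72·5.67×10⁻⁸·2.420) = 3.118×10¹⁰ K⁴.
T = (3.118×10¹⁰)^(1/4).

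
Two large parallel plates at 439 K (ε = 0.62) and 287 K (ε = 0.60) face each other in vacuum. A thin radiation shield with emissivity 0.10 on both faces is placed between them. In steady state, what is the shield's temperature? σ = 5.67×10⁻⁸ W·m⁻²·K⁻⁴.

In steady state the net flux on the hot side equals that on the cold side.
σ(T₁⁴−T_s⁴)/D₁ = σ(T_s⁴−T₂⁴)/D₂, with D₁ = 1/ε₁+1/ε_s−1 = 10.61, D₂ = 1/ε_s+1/ε₂−1 = 10.67.
Solve for T_s⁴: T_s⁴ = (D₂·T₁⁴ + D₁·T₂⁴)/(D₁+D₂) = 2.200×10¹⁰ K⁴.

T_s ≈ 385 K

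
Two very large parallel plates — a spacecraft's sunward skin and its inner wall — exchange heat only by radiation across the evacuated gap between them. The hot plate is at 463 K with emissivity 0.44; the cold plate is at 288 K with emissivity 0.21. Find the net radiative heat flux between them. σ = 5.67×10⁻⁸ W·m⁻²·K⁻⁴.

For two infinite grey parallel plates, q = σ(T₁⁴ − T₂⁴)/(1/ε₁ + 1/ε₂ − 1).
T₁⁴ − T₂⁴ = 4.595×10¹⁰ − 6.880×10⁹ = 3.907×10¹⁰ K⁴.
1/ε₁ + 1/ε₂ − 1 = 2.273 + 4.762 − 1 = 6.035.
q = 5.67×10⁻⁸ × 3.907×10¹⁰ / 6.035.

q ≈ 367 W/m²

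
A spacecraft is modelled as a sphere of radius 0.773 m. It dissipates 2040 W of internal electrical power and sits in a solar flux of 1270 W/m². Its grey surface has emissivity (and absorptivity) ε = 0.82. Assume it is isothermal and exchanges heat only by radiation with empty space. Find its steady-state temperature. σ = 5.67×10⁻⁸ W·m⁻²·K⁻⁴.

T ≈ 327 K

At steady state, absorbed solar power + internal power = radiated power.
Absorbed: α·S·A_cross = 0.82·1270·1.877 = 1955 W (cross-section πr²).
Total input = 1955 + 2040 = 3995 W.
Radiated: εσ·A_surf·T⁴ with A_surf = 4πr² = 7.509 m².
T⁴ = 3995/(0.82·5.67×10⁻⁸·7.509) = 1.144×10¹⁰ K⁴.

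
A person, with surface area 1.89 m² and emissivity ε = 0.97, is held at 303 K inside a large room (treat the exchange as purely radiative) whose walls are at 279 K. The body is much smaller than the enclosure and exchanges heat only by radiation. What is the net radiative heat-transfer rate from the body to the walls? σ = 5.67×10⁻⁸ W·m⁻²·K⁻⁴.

For a small grey body in a large enclosure: P_net = εσA(T_body⁴ − T_wall⁴).
A = 1.89 m²; T_body⁴ − T_wall⁴ = 8.429×10⁹ − 6.059×10⁹ = 2.370×10⁹ K⁴.
|P_net| = 0.97·5.67×10⁻⁸·1.890·2.370×10⁹.

P_net ≈ 246 W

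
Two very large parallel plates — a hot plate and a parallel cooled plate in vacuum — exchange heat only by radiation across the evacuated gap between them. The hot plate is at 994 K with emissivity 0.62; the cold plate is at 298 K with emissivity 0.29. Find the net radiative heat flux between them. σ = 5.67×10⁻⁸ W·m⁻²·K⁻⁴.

For two infinite grey parallel plates, q = σ(T₁⁴ − T₂⁴)/(1/ε₁ + 1/ε₂ − 1).
T₁⁴ − T₂⁴ = 9.762×10¹¹ − 7.886×10⁹ = 9.683×10¹¹ K⁴.
1/ε₁ + 1/ε₂ − 1 = 1.613 + 3.448 − 1 = 4.061.
q = 5.67×10⁻⁸ × 9.683×10¹¹ / 4.061.

q ≈ 13500 W/m²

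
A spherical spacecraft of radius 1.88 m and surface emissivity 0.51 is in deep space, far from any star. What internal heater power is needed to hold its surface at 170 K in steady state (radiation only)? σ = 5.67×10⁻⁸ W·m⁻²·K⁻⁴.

P = εσ·4πr²·T⁴.
4πr² = 44.41 m²; T⁴ = 8.352×10⁸ K⁴.
P = 0.51·5.67×10⁻⁸·44.41·8.352×10⁸.

P ≈ 1070 W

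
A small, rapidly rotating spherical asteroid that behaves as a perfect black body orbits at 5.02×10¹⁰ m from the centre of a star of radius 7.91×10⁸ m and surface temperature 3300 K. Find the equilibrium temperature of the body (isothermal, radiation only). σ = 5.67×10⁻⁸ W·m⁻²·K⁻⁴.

T ≈ 293 K

The star's surface emits σT_*⁴; at distance d the flux is S = σT_*⁴(R_*/d)².
S = 5.67×10⁻⁸·(3300)⁴·(7.91×10⁸/5.02×10¹⁰)² = 1669 W/m².
For an isothermal sphere T⁴ = (1−a)S/(4σ) = 7.361×10⁹ K⁴.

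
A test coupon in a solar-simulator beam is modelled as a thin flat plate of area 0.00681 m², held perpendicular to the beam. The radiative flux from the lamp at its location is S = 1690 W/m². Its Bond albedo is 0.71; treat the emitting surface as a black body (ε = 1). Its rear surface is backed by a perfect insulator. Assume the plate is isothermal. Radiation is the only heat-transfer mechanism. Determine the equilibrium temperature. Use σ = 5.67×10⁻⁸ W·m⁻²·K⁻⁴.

T ≈ 305 K

At equilibrium, absorbed power = emitted power.
Absorbing cross-section = A = 0.006810 m²; emitting surface = A = 0.006810 m² (ratio 1).
(1−a)S·A_cross = εσ·A_surf·T⁴  ⇒  T⁴ = (1−a)S/(1σ).
T⁴ = 0.290·1690/(1·5.67×10⁻⁸) = 8.644×10⁹ K⁴.
T = (8.644×10⁹)^(1/4).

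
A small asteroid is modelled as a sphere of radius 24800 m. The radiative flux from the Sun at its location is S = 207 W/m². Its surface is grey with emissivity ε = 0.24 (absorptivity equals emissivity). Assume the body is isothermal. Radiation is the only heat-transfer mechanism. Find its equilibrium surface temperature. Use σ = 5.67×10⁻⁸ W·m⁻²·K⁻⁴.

T ≈ 174 K

At equilibrium, absorbed power = emitted power.
Absorbing cross-section = πr² = 1.932×10⁹ m²; emitting surface = 4πr² = 7.729×10⁹ m² (ratio 4).
εS·A_cross = εσ·A_surf·T⁴  ⇒  T⁴ = S/(4σ)   (ε cancels).
T⁴ = 207/(4·5.67×10⁻⁸) = 9.127×10⁸ K⁴.
T = (9.127×10⁸)^(1/4).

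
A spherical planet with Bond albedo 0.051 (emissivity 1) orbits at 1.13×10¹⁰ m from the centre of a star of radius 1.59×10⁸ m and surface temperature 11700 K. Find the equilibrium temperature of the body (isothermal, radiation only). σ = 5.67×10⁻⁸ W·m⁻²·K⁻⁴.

The star's surface emits σT_*⁴; at distance d the flux is S = σT_*⁴(R_*/d)².
S = 5.67×10⁻⁸·(11700)⁴·(1.59×10⁸/1.13×10¹⁰)² = 2.104×10⁵ W/m².
For an isothermal sphere T⁴ = (1−a)S/(4σ) = 8.802×10¹¹ K⁴.

T ≈ 969 K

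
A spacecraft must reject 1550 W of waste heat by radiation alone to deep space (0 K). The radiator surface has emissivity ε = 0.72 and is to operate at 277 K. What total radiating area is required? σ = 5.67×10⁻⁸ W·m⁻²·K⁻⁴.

P = εσA T⁴ ⇒ A = P/(εσT⁴).
T⁴ = 5.887×10⁹ K⁴.
A = 1550/(0.72 × 5.67×10⁻⁸ × 5.887×10⁹).

A ≈ 6.45 m²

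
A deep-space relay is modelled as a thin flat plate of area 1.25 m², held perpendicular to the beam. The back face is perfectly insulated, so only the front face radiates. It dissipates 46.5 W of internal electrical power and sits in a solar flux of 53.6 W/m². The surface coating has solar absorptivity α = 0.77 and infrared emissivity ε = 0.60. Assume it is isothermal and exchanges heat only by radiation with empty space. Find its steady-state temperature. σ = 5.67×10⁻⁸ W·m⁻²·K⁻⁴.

At steady state, absorbed solar power + internal power = radiated power.
Absorbed: α·S·A_cross = 0.77·53.6·1.250 = 51.59 W (cross-section A).
Total input = 51.59 + 46.5 = 98.09 W.
Radiated: εσ·A_surf·T⁴ with A_surf = A = 1.250 m².
T⁴ = 98.09/(0.60·5.67×10⁻⁸·1.250) = 2.307×10⁹ K⁴.

T ≈ 219 K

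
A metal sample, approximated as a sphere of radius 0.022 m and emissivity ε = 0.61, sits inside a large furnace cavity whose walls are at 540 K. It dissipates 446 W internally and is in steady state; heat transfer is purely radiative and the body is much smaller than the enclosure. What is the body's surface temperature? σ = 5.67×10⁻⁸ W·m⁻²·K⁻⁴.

For a small grey body in a large enclosure, net radiated power = εσA(T⁴ − T_w⁴).
Steady state: P = εσA(T⁴ − T_w⁴) with A = 4πr² = 0.006082 m².
T⁴ = P/(εσA) + T_w⁴ = 446/(0.61·5.67×10⁻⁸·0.006082) + (540)⁴
    = 2.120×10¹² + 8.503×10¹⁰ = 2.205×10¹² K⁴.

T ≈ 1220 K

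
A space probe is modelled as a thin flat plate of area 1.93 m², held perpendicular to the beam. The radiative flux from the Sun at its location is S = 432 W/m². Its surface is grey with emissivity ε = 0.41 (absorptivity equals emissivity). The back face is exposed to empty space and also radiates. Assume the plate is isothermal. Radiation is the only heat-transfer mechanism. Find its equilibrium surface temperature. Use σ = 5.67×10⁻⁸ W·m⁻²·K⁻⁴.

At equilibrium, absorbed power = emitted power.
Absorbing cross-section = A = 1.930 m²; emitting surface = 2A = 3.860 m² (ratio 2).
εS·A_cross = εσ·A_surf·T⁴  ⇒  T⁴ = S/(2σ)   (ε cancels).
T⁴ = 432/(2·5.67×10⁻⁸) = 3.810×10⁹ K⁴.
T = (3.810×10⁹)^(1/4).

T ≈ 248 K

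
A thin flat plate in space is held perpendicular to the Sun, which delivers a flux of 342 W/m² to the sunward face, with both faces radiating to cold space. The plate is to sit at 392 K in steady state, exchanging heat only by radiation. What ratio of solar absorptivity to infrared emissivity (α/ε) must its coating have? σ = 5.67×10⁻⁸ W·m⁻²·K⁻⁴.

Balance: αS·A = εσ·2A·T⁴ ⇒ α/ε = 2σT⁴/S.
α/ε = 2·5.67×10⁻⁸·(392)⁴/342 = 2·5.67×10⁻⁸·2.361×10¹⁰/342.

α/ε ≈ 7.83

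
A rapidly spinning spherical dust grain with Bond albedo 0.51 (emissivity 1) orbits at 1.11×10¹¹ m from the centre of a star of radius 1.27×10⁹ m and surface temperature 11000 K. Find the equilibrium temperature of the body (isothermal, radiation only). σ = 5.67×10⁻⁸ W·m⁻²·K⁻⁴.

T ≈ 696 K

The star's surface emits σT_*⁴; at distance d the flux is S = σT_*⁴(R_*/d)².
S = 5.67×10⁻⁸·(11000)⁴·(1.27×10⁹/1.11×10¹¹)² = 1.087×10⁵ W/m².
For an isothermal sphere T⁴ = (1−a)S/(4σ) = 2.348×10¹¹ K⁴.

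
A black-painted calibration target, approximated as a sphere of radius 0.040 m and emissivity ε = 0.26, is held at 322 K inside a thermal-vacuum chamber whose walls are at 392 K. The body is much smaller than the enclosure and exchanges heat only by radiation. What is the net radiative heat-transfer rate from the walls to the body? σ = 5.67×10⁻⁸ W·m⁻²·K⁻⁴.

For a small grey body in a large enclosure: P_net = εσA(T_body⁴ − T_wall⁴).
A = 4πr² = 0.02011 m²; T_body⁴ − T_wall⁴ = 1.075×10¹⁰ − 2.361×10¹⁰ = -1.286×10¹⁰ K⁴.
|P_net| = 0.26·5.67×10⁻⁸·0.02011·1.286×10¹⁰.

P_net ≈ 3.81 W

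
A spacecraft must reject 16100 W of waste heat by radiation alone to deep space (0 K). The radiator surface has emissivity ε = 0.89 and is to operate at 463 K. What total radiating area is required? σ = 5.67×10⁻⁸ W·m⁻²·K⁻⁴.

P = εσA T⁴ ⇒ A = P/(εσT⁴).
T⁴ = 4.595×10¹⁰ K⁴.
A = 16100/(0.89 × 5.67×10⁻⁸ × 4.595×10¹⁰).

A ≈ 6.94 m²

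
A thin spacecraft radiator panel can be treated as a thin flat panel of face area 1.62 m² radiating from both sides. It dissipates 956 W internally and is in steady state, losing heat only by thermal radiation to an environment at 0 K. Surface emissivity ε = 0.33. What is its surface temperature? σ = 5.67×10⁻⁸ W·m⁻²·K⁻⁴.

T ≈ 354 K

Steady state: internal power = radiated power, P = εσA T⁴.
Radiating area A = 2·1.62 = 3.240 m².
T⁴ = P/(εσA) = 956/(0.33·5.67×10⁻⁸·3.240) = 1.577×10¹⁰ K⁴.
T = (1.577×10¹⁰)^(1/4).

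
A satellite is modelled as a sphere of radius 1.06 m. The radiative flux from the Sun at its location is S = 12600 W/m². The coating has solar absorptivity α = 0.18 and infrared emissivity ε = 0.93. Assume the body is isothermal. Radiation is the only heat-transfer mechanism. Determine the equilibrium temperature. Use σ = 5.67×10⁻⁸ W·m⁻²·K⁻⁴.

T ≈ 322 K

At equilibrium, absorbed power = emitted power.
Absorbing cross-section = πr² = 3.530 m²; emitting surface = 4πr² = 14.12 m² (ratio 4).
αS·A_cross = εσ·A_surf·T⁴  ⇒  T⁴ = αS/(ε·4σ).
T⁴ = 0.180·12600/(0.93·4·5.67×10⁻⁸) = 1.075×10¹⁰ K⁴.
T = (1.075×10¹⁰)^(1/4).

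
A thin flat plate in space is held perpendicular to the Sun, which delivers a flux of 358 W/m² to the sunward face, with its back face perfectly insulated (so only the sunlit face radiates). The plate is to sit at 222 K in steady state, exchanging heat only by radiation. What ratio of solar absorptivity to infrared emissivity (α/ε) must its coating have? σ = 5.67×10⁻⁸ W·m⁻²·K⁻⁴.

Balance: αS·A = εσ·1A·T⁴ ⇒ α/ε = σT⁴/S.
α/ε = 5.67×10⁻⁸·(222)⁴/358 = 5.67×10⁻⁸·2.429×10⁹/358.

α/ε ≈ 0.385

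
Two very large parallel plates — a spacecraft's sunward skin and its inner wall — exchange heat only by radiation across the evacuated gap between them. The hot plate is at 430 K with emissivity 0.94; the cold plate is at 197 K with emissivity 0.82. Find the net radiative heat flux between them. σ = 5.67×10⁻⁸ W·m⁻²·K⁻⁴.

q ≈ 1440 W/m²

For two infinite grey parallel plates, q = σ(T₁⁴ − T₂⁴)/(1/ε₁ + 1/ε₂ − 1).
T₁⁴ − T₂⁴ = 3.419×10¹⁰ − 1.506×10⁹ = 3.268×10¹⁰ K⁴.
1/ε₁ + 1/ε₂ − 1 = 1.064 + 1.220 − 1 = 1.283.
q = 5.67×10⁻⁸ × 3.268×10¹⁰ / 1.283.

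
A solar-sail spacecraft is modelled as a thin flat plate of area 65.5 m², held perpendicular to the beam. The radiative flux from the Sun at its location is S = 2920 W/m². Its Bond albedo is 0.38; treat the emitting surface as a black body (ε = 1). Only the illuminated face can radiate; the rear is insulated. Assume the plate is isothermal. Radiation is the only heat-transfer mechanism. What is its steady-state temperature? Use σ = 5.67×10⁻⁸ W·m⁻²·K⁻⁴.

T ≈ 423 K

At equilibrium, absorbed power = emitted power.
Absorbing cross-section = A = 65.50 m²; emitting surface = A = 65.50 m² (ratio 1).
(1−a)S·A_cross = εσ·A_surf·T⁴  ⇒  T⁴ = (1−a)S/(1σ).
T⁴ = 0.620·2920/(1·5.67×10⁻⁸) = 3.193×10¹⁰ K⁴.
T = (3.193×10¹⁰)^(1/4).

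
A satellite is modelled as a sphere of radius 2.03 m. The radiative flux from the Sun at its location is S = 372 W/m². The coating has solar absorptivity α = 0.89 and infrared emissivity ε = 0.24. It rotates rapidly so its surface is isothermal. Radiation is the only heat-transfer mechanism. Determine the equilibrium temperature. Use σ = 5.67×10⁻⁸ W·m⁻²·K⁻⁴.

T ≈ 279 K

At equilibrium, absorbed power = emitted power.
Absorbing cross-section = πr² = 12.95 m²; emitting surface = 4πr² = 51.78 m² (ratio 4).
αS·A_cross = εσ·A_surf·T⁴  ⇒  T⁴ = αS/(ε·4σ).
T⁴ = 0.890·372/(0.24·4·5.67×10⁻⁸) = 6.082×10⁹ K⁴.
T = (6.082×10⁹)^(1/4).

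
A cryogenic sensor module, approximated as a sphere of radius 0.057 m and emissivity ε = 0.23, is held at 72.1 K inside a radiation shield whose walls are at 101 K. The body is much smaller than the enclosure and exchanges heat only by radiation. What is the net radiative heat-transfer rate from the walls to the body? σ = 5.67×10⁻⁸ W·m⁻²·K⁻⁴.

For a small grey body in a large enclosure: P_net = εσA(T_body⁴ − T_wall⁴).
A = 4πr² = 0.04083 m²; T_body⁴ − T_wall⁴ = 2.702×10⁷ − 1.041×10⁸ = -7.704×10⁷ K⁴.
|P_net| = 0.23·5.67×10⁻⁸·0.04083·7.704×10⁷.

P_net ≈ 0.0410 W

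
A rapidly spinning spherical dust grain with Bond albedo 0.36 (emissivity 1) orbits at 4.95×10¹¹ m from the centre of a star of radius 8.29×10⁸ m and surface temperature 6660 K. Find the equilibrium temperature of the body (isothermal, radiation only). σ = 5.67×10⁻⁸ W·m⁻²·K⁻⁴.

The star's surface emits σT_*⁴; at distance d the flux is S = σT_*⁴(R_*/d)².
S = 5.67×10⁻⁸·(6660)⁴·(8.29×10⁸/4.95×10¹¹)² = 312.9 W/m².
For an isothermal sphere T⁴ = (1−a)S/(4σ) = 8.829×10⁸ K⁴.

T ≈ 172 K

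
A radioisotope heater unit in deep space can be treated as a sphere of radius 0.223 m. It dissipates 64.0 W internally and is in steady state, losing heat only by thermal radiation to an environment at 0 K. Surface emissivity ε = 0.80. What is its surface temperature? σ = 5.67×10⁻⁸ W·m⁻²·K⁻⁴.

T ≈ 218 K

Steady state: internal power = radiated power, P = εσA T⁴.
Radiating area A = 4πr² = 0.6249 m².
T⁴ = P/(εσA) = 64.0/(0.80·5.67×10⁻⁸·0.6249) = 2.258×10⁹ K⁴.
T = (2.258×10⁹)^(1/4).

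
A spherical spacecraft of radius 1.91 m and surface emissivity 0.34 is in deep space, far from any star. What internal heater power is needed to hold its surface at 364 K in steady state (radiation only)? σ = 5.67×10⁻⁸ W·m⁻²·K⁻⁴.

P ≈ 15500 W

P = εσ·4πr²·T⁴.
4πr² = 45.84 m²; T⁴ = 1.756×10¹⁰ K⁴.
P = 0.34·5.67×10⁻⁸·45.84·1.756×10¹⁰.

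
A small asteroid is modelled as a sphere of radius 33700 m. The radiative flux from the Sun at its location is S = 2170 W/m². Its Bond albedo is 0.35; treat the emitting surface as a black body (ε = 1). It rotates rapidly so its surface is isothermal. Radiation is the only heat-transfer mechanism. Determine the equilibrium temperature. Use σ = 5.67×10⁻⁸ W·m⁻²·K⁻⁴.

T ≈ 281 K

At equilibrium, absorbed power = emitted power.
Absorbing cross-section = πr² = 3.568×10⁹ m²; emitting surface = 4πr² = 1.427×10¹⁰ m² (ratio 4).
(1−a)S·A_cross = εσ·A_surf·T⁴  ⇒  T⁴ = (1−a)S/(4σ).
T⁴ = 0.650·2170/(4·5.67×10⁻⁸) = 6.219×10⁹ K⁴.
T = (6.219×10⁹)^(1/4).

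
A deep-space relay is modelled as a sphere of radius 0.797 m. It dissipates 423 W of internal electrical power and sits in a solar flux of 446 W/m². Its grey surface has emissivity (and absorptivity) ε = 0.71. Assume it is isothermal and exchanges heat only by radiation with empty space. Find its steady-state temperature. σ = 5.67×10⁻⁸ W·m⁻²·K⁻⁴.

At steady state, absorbed solar power + internal power = radiated power.
Absorbed: α·S·A_cross = 0.71·446·1.996 = 631.9 W (cross-section πr²).
Total input = 631.9 + 423 = 1055 W.
Radiated: εσ·A_surf·T⁴ with A_surf = 4πr² = 7.982 m².
T⁴ = 1055/(0.71·5.67×10⁻⁸·7.982) = 3.283×10⁹ K⁴.

T ≈ 239 K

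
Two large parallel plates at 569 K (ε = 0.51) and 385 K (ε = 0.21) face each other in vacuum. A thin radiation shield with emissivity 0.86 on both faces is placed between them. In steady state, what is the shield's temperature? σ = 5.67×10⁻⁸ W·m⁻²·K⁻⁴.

In steady state the net flux on the hot side equals that on the cold side.
σ(T₁⁴−T_s⁴)/D₁ = σ(T_s⁴−T₂⁴)/D₂, with D₁ = 1/ε₁+1/ε_s−1 = 2.124, D₂ = 1/ε_s+1/ε₂−1 = 4.925.
Solve for T_s⁴: T_s⁴ = (D₂·T₁⁴ + D₁·T₂⁴)/(D₁+D₂) = 7.986×10¹⁰ K⁴.

T_s ≈ 532 K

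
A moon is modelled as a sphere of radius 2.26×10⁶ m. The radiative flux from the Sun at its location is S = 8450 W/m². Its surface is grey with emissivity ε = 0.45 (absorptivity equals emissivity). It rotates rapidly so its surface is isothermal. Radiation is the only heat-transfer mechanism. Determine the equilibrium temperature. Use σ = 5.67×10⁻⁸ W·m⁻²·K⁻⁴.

At equilibrium, absorbed power = emitted power.
Absorbing cross-section = πr² = 1.605×10¹³ m²; emitting surface = 4πr² = 6.418×10¹³ m² (ratio 4).
εS·A_cross = εσ·A_surf·T⁴  ⇒  T⁴ = S/(4σ)   (ε cancels).
T⁴ = 8450/(4·5.67×10⁻⁸) = 3.726×10¹⁰ K⁴.
T = (3.726×10¹⁰)^(1/4).

T ≈ 439 K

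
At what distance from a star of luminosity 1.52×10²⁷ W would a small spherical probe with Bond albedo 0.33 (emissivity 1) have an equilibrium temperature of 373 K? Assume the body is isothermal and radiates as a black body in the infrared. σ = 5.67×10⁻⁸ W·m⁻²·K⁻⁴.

d ≈ 1.36×10¹¹ m

For an isothermal black-emitting sphere, (1−a)S·πr² = σ·4πr²·T⁴ ⇒ S = 4σT⁴/(1−a).
S = 4·5.67×10⁻⁸·(373)⁴/0.670 = 6552 W/m².
Flux falls as S = L/(4πd²), so d = √(L/(4πS)) = √(1.52×10²⁷/(4π·6552)).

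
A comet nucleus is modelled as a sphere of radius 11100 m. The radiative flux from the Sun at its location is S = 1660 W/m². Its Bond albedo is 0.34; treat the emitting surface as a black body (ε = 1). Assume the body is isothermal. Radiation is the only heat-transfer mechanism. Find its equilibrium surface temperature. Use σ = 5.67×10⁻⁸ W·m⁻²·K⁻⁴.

At equilibrium, absorbed power = emitted power.
Absorbing cross-section = πr² = 3.871×10⁸ m²; emitting surface = 4πr² = 1.548×10⁹ m² (ratio 4).
(1−a)S·A_cross = εσ·A_surf·T⁴  ⇒  T⁴ = (1−a)S/(4σ).
T⁴ = 0.660·1660/(4·5.67×10⁻⁸) = 4.831×10⁹ K⁴.
T = (4.831×10⁹)^(1/4).

T ≈ 264 K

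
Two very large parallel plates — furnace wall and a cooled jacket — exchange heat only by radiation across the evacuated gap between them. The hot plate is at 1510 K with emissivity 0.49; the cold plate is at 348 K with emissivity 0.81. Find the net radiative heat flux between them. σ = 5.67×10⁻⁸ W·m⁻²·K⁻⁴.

q ≈ 1.29×10⁵ W/m²

For two infinite grey parallel plates, q = σ(T₁⁴ − T₂⁴)/(1/ε₁ + 1/ε₂ − 1).
T₁⁴ − T₂⁴ = 5.199×10¹² − 1.467×10¹⁰ = 5.184×10¹² K⁴.
1/ε₁ + 1/ε₂ − 1 = 2.041 + 1.235 − 1 = 2.275.
q = 5.67×10⁻⁸ × 5.184×10¹² / 2.275.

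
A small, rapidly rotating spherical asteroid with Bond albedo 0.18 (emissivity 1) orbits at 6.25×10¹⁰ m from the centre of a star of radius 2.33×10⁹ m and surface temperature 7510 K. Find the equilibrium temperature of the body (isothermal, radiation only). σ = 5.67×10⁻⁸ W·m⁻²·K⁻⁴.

The star's surface emits σT_*⁴; at distance d the flux is S = σT_*⁴(R_*/d)².
S = 5.67×10⁻⁸·(7510)⁴·(2.33×10⁹/6.25×10¹⁰)² = 2.507×10⁵ W/m².
For an isothermal sphere T⁴ = (1−a)S/(4σ) = 9.063×10¹¹ K⁴.

T ≈ 976 K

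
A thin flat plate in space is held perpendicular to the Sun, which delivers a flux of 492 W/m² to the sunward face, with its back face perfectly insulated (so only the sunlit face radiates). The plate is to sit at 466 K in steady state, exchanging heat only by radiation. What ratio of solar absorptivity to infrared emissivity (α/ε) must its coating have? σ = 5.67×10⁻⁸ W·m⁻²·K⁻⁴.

α/ε ≈ 5.43

Balance: αS·A = εσ·1A·T⁴ ⇒ α/ε = σT⁴/S.
α/ε = 5.67×10⁻⁸·(466)⁴/492 = 5.67×10⁻⁸·4.716×10¹⁰/492.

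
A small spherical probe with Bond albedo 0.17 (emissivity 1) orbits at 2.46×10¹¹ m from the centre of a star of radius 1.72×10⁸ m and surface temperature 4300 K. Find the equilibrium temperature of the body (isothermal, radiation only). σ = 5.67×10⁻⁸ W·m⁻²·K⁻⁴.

The star's surface emits σT_*⁴; at distance d the flux is S = σT_*⁴(R_*/d)².
S = 5.67×10⁻⁸·(4300)⁴·(1.72×10⁸/2.46×10¹¹)² = 9.476 W/m².
For an isothermal sphere T⁴ = (1−a)S/(4σ) = 3.468×10⁷ K⁴.

T ≈ 76.7 K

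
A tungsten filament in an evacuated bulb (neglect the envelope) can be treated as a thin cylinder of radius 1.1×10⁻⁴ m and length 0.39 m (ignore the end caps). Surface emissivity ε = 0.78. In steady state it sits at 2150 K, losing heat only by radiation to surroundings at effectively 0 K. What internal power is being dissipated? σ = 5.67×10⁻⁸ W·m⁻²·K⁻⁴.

Steady state: P = εσA T⁴.
A = 2πrL = 2.695×10⁻⁴ m²; T⁴ = (2150)⁴ = 2.137×10¹³ K⁴.
P = 0.78 × 5.67×10⁻⁸ × 2.695×10⁻⁴ × 2.137×10¹³.

P ≈ 255 W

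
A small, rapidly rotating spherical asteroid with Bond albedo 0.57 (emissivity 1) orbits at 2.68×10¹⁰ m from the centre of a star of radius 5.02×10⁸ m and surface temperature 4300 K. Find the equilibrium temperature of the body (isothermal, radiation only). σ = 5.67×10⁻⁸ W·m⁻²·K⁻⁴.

The star's surface emits σT_*⁴; at distance d the flux is S = σT_*⁴(R_*/d)².
S = 5.67×10⁻⁸·(4300)⁴·(5.02×10⁸/2.68×10¹⁰)² = 6801 W/m².
For an isothermal sphere T⁴ = (1−a)S/(4σ) = 1.289×10¹⁰ K⁴.

T ≈ 337 K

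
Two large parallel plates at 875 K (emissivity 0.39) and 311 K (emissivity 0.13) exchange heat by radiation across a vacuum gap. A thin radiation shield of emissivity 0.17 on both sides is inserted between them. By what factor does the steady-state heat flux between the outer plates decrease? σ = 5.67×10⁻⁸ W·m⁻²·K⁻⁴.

Without shield: q₀ = σΔ(T⁴)/(1/ε₁+1/ε₂−1) with denominator 9.256.
With shield the two gaps are in series; the resistances add: (1/ε₁+1/ε_s−1)+(1/ε_s+1/ε₂−1) = 7.446+12.57 = 20.02.
Heat-flux ratio q₀/q = 20.02/9.256.

factor ≈ 2.16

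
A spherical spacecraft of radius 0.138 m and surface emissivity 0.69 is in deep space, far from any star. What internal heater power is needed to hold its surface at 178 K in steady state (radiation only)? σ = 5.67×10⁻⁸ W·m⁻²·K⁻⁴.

P ≈ 9.40 W

P = εσ·4πr²·T⁴.
4πr² = 0.2393 m²; T⁴ = 1.004×10⁹ K⁴.
P = 0.69·5.67×10⁻⁸·0.2393·1.004×10⁹.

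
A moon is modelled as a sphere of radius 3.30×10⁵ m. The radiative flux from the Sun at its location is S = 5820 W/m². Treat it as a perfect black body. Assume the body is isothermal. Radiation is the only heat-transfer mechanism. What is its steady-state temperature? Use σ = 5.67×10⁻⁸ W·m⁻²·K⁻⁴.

At equilibrium, absorbed power = emitted power.
Absorbing cross-section = πr² = 3.421×10¹¹ m²; emitting surface = 4πr² = 1.368×10¹² m² (ratio 4).
S·A_cross = εσ·A_surf·T⁴  ⇒  T⁴ = S/(4σ).
T⁴ = 1.00·5820/(4·5.67×10⁻⁸) = 2.566×10¹⁰ K⁴.
T = (2.566×10¹⁰)^(1/4).

T ≈ 400 K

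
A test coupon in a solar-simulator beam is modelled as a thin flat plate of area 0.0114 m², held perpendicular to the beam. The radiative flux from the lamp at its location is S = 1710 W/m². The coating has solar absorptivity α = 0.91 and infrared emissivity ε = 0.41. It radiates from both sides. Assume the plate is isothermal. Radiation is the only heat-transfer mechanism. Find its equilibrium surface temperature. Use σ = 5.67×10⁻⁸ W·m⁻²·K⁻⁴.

At equilibrium, absorbed power = emitted power.
Absorbing cross-section = A = 0.01140 m²; emitting surface = 2A = 0.02280 m² (ratio 2).
αS·A_cross = εσ·A_surf·T⁴  ⇒  T⁴ = αS/(ε·2σ).
T⁴ = 0.910·1710/(0.41·2·5.67×10⁻⁸) = 3.347×10¹⁰ K⁴.
T = (3.347×10¹⁰)^(1/4).

T ≈ 428 K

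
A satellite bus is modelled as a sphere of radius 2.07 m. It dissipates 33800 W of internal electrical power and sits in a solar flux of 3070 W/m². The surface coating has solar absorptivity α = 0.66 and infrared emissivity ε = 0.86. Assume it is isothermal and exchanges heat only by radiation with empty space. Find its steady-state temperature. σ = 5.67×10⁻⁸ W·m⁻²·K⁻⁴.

T ≈ 391 K

At steady state, absorbed solar power + internal power = radiated power.
Absorbed: α·S·A_cross = 0.66·3070·13.46 = 27280 W (cross-section πr²).
Total input = 27280 + 33800 = 61080 W.
Radiated: εσ·A_surf·T⁴ with A_surf = 4πr² = 53.85 m².
T⁴ = 61080/(0.86·5.67×10⁻⁸·53.85) = 2.326×10¹⁰ K⁴.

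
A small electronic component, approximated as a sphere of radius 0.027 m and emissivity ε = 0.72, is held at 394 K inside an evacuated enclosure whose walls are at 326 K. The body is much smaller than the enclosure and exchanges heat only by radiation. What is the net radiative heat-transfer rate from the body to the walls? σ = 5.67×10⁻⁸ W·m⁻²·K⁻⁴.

For a small grey body in a large enclosure: P_net = εσA(T_body⁴ − T_wall⁴).
A = 4πr² = 0.009161 m²; T_body⁴ − T_wall⁴ = 2.410×10¹⁰ − 1.129×10¹⁰ = 1.280×10¹⁰ K⁴.
|P_net| = 0.72·5.67×10⁻⁸·0.009161·1.280×10¹⁰.

P_net ≈ 4.79 W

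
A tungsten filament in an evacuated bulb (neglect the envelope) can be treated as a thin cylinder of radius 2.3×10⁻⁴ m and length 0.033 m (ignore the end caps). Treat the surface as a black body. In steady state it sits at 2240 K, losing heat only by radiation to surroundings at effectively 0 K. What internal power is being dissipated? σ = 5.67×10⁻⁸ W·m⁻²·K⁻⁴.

P ≈ 68.1 W

Steady state: P = εσA T⁴.
A = 2πrL = 4.769×10⁻⁵ m²; T⁴ = (2240)⁴ = 2.518×10¹³ K⁴.
P = 1.0 × 5.67×10⁻⁸ × 4.769×10⁻⁵ × 2.518×10¹³.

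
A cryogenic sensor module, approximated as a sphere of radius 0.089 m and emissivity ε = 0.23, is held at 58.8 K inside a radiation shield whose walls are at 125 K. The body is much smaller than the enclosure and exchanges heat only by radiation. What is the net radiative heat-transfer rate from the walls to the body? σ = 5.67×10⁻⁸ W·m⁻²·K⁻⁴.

P_net ≈ 0.301 W

For a small grey body in a large enclosure: P_net = εσA(T_body⁴ − T_wall⁴).
A = 4πr² = 0.09954 m²; T_body⁴ − T_wall⁴ = 1.195×10⁷ − 2.441×10⁸ = -2.322×10⁸ K⁴.
|P_net| = 0.23·5.67×10⁻⁸·0.09954·2.322×10⁸.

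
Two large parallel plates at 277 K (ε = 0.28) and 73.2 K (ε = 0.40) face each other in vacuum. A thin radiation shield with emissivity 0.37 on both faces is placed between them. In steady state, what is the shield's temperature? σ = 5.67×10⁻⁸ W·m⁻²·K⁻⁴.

T_s ≈ 226 K

In steady state the net flux on the hot side equals that on the cold side.
σ(T₁⁴−T_s⁴)/D₁ = σ(T_s⁴−T₂⁴)/D₂, with D₁ = 1/ε₁+1/ε_s−1 = 5.274, D₂ = 1/ε_s+1/ε₂−1 = 4.203.
Solve for T_s⁴: T_s⁴ = (D₂·T₁⁴ + D₁·T₂⁴)/(D₁+D₂) = 2.627×10⁹ K⁴.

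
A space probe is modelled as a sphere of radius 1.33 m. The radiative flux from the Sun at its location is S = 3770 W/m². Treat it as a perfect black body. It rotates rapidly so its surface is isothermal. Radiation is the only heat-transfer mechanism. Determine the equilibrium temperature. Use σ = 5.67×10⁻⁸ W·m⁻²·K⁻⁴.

T ≈ 359 K

At equilibrium, absorbed power = emitted power.
Absorbing cross-section = πr² = 5.557 m²; emitting surface = 4πr² = 22.23 m² (ratio 4).
S·A_cross = εσ·A_surf·T⁴  ⇒  T⁴ = S/(4σ).
T⁴ = 1.00·3770/(4·5.67×10⁻⁸) = 1.662×10¹⁰ K⁴.
T = (1.662×10¹⁰)^(1/4).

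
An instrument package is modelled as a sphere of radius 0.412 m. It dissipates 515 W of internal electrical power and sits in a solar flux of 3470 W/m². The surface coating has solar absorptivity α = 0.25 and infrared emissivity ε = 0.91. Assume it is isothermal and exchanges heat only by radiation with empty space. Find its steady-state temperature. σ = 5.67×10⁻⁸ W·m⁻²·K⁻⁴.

At steady state, absorbed solar power + internal power = radiated power.
Absorbed: α·S·A_cross = 0.25·3470·0.5333 = 462.6 W (cross-section πr²).
Total input = 462.6 + 515 = 977.6 W.
Radiated: εσ·A_surf·T⁴ with A_surf = 4πr² = 2.133 m².
T⁴ = 977.6/(0.91·5.67×10⁻⁸·2.133) = 8.883×10⁹ K⁴.

T ≈ 307 K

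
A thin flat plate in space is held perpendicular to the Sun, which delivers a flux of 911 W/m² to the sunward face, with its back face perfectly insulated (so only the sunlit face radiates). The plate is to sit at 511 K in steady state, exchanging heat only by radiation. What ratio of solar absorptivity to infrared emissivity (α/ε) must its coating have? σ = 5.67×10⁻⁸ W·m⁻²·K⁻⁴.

Balance: αS·A = εσ·1A·T⁴ ⇒ α/ε = σT⁴/S.
α/ε = 5.67×10⁻⁸·(511)⁴/911 = 5.67×10⁻⁸·6.818×10¹⁰/911.

α/ε ≈ 4.24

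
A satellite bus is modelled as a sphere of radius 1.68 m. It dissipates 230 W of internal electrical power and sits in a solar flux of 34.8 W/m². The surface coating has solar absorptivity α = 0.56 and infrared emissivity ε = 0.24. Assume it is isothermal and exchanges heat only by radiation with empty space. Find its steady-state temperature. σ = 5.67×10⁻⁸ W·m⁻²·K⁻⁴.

At steady state, absorbed solar power + internal power = radiated power.
Absorbed: α·S·A_cross = 0.56·34.8·8.867 = 172.8 W (cross-section πr²).
Total input = 172.8 + 230 = 402.8 W.
Radiated: εσ·A_surf·T⁴ with A_surf = 4πr² = 35.47 m².
T⁴ = 402.8/(0.24·5.67×10⁻⁸·35.47) = 8.346×10⁸ K⁴.

T ≈ 170 K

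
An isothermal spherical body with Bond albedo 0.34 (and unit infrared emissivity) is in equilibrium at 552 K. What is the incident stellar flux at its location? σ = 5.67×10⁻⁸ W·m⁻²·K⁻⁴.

(1−a)S·πr² = σ·4πr²·T⁴ ⇒ S = 4σT⁴/(1−a).
S = 4·5.67×10⁻⁸·9.284×10¹⁰/0.660.

S ≈ 31900 W/m²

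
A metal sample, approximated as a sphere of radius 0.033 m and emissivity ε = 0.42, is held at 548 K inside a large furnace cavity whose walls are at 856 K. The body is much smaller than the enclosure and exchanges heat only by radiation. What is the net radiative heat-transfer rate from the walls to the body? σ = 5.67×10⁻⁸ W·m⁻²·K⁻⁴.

For a small grey body in a large enclosure: P_net = εσA(T_body⁴ − T_wall⁴).
A = 4πr² = 0.01368 m²; T_body⁴ − T_wall⁴ = 9.018×10¹⁰ − 5.369×10¹¹ = -4.467×10¹¹ K⁴.
|P_net| = 0.42·5.67×10⁻⁸·0.01368·4.467×10¹¹.

P_net ≈ 146 W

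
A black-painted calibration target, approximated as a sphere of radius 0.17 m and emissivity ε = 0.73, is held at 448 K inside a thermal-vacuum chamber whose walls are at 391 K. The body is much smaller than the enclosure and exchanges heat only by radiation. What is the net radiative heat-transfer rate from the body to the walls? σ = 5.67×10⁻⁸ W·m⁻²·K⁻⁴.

P_net ≈ 254 W

For a small grey body in a large enclosure: P_net = εσA(T_body⁴ − T_wall⁴).
A = 4πr² = 0.3632 m²; T_body⁴ − T_wall⁴ = 4.028×10¹⁰ − 2.337×10¹⁰ = 1.691×10¹⁰ K⁴.
|P_net| = 0.73·5.67×10⁻⁸·0.3632·1.691×10¹⁰.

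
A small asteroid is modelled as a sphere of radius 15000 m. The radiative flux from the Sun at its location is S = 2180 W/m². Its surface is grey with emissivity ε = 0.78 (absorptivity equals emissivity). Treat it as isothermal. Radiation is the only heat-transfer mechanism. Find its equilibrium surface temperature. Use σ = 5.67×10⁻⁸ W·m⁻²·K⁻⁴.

At equilibrium, absorbed power = emitted power.
Absorbing cross-section = πr² = 7.069×10⁸ m²; emitting surface = 4πr² = 2.827×10⁹ m² (ratio 4).
εS·A_cross = εσ·A_surf·T⁴  ⇒  T⁴ = S/(4σ)   (ε cancels).
T⁴ = 2180/(4·5.67×10⁻⁸) = 9.612×10⁹ K⁴.
T = (9.612×10⁹)^(1/4).

T ≈ 313 K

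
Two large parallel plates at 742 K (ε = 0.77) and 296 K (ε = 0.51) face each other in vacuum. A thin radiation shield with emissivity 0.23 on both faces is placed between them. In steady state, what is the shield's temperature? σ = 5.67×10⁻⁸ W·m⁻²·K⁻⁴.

In steady state the net flux on the hot side equals that on the cold side.
σ(T₁⁴−T_s⁴)/D₁ = σ(T_s⁴−T₂⁴)/D₂, with D₁ = 1/ε₁+1/ε_s−1 = 4.647, D₂ = 1/ε_s+1/ε₂−1 = 5.309.
Solve for T_s⁴: T_s⁴ = (D₂·T₁⁴ + D₁·T₂⁴)/(D₁+D₂) = 1.652×10¹¹ K⁴.

T_s ≈ 638 K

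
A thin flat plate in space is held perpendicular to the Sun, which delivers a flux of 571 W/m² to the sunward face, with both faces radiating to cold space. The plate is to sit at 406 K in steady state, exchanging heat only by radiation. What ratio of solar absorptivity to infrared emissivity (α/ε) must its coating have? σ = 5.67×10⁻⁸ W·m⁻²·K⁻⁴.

Balance: αS·A = εσ·2A·T⁴ ⇒ α/ε = 2σT⁴/S.
α/ε = 2·5.67×10⁻⁸·(406)⁴/571 = 2·5.67×10⁻⁸·2.717×10¹⁰/571.

α/ε ≈ 5.40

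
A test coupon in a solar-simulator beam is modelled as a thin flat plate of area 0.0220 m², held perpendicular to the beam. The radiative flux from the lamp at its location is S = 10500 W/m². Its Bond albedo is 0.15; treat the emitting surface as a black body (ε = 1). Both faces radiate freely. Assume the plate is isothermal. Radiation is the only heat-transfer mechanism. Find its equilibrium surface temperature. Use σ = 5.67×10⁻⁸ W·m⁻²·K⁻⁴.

T ≈ 530 K

At equilibrium, absorbed power = emitted power.
Absorbing cross-section = A = 0.02200 m²; emitting surface = 2A = 0.04400 m² (ratio 2).
(1−a)S·A_cross = εσ·A_surf·T⁴  ⇒  T⁴ = (1−a)S/(2σ).
T⁴ = 0.850·10500/(2·5.67×10⁻⁸) = 7.870×10¹⁰ K⁴.
T = (7.870×10¹⁰)^(1/4).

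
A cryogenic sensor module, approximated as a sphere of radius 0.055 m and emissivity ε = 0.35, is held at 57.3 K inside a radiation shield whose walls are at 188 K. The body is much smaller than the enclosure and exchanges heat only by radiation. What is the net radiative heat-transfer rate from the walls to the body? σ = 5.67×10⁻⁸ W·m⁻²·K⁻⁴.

For a small grey body in a large enclosure: P_net = εσA(T_body⁴ − T_wall⁴).
A = 4πr² = 0.03801 m²; T_body⁴ − T_wall⁴ = 1.078×10⁷ − 1.249×10⁹ = -1.238×10⁹ K⁴.
|P_net| = 0.35·5.67×10⁻⁸·0.03801·1.238×10⁹.

P_net ≈ 0.934 W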